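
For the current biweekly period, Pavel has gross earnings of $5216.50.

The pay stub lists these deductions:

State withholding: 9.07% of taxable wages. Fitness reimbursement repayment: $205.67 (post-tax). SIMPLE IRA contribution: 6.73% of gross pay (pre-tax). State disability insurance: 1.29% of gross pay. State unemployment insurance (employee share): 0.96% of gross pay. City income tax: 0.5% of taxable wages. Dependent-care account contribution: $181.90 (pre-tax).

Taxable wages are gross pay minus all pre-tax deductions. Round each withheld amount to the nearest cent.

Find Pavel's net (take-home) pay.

Dependent-care account contribution: $181.90
SIMPLE IRA contribution: $5216.50 × 0.0673 = $351.07
Pre-tax total = $181.90 + $351.07 = $532.97
Taxable wages = $5216.50 − $532.97 = $4683.53
City income tax: $4683.53 × 0.005 = $23.42
State withholding: $4683.53 × 0.0907 = $424.80
State disability insurance: $5216.50 × 0.0129 = $67.29
State unemployment insurance (employee share): $5216.50 × 0.0096 = $50.08
Fitness reimbursement repayment: $205.67
Total deductions = $181.90 + $351.07 + $23.42 + $424.80 + $67.29 + $50.08 + $205.67 = $1304.23
Net pay = $5216.50 − $1304.23 = $3912.27

$3912.27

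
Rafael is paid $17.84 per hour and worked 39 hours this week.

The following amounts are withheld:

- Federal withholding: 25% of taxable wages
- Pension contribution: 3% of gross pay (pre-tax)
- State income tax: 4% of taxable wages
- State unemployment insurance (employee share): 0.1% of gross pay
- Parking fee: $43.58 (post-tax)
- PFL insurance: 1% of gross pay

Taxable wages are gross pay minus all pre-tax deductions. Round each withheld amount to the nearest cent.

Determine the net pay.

$427.93

Gross pay: 39 × $17.84 = $695.76
Pension contribution: $695.76 × 0.03 = $20.87
Taxable wages = $695.76 − $20.87 = $674.89
Federal withholding: $674.89 × 0.25 = $168.72
State income tax: $674.89 × 0.04 = $27.00
State unemployment insurance (employee share): $695.76 × 0.001 = $0.70
PFL insurance: $695.76 × 0.01 = $6.96
Parking fee: $43.58
Total deductions = $20.87 + $168.72 + $27.00 + $0.70 + $6.96 + $43.58 = $267.83
Net pay = $695.76 − $267.83 = $427.93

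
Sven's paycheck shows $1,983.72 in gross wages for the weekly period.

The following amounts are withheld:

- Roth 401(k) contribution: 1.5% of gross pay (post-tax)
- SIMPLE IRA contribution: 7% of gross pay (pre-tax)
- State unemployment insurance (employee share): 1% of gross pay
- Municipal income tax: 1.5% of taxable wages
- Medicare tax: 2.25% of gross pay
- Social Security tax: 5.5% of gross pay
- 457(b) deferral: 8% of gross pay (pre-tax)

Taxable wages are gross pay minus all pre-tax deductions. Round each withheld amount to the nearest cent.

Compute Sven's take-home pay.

$1,457.54

457(b) deferral: $1,983.72 × 0.08 = $158.70
SIMPLE IRA contribution: $1,983.72 × 0.07 = $138.86
Pre-tax total = $158.70 + $138.86 = $297.56
Taxable wages = $1,983.72 − $297.56 = $1,686.16
Municipal income tax: $1,686.16 × 0.015 = $25.29
Social Security tax: $1,983.72 × 0.055 = $109.10
State unemployment insurance (employee share): $1,983.72 × 0.01 = $19.84
Medicare tax: $1,983.72 × 0.0225 = $44.63
Roth 401(k) contribution: $1,983.72 × 0.015 = $29.76
Total deductions = $158.70 + $138.86 + $25.29 + $109.10 + $19.84 + $44.63 + $29.76 = $526.18
Net pay = $1,983.72 − $526.18 = $1,457.54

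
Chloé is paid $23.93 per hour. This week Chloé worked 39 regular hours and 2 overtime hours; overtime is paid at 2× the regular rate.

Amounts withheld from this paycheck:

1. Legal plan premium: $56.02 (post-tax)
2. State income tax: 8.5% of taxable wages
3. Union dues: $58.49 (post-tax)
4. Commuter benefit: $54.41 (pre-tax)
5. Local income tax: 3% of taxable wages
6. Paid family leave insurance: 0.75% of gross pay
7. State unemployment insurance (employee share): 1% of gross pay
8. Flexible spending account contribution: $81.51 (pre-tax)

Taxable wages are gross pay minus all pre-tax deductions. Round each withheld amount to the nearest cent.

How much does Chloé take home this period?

Regular pay: 39 × $23.93 = $933.27
Overtime pay: 2 × $23.93 × 2 = $95.72
Gross pay = $933.27 + $95.72 = $1,028.99
Flexible spending account contribution: $81.51
Commuter benefit: $54.41
Pre-tax total = $81.51 + $54.41 = $135.92
Taxable wages = $1,028.99 − $135.92 = $893.07
State income tax: $893.07 × 0.085 = $75.91
Local income tax: $893.07 × 0.03 = $26.79
Paid family leave insurance: $1,028.99 × 0.0075 = $7.72
State unemployment insurance (employee share): $1,028.99 × 0.01 = $10.29
Legal plan premium: $56.02
Union dues: $58.49
Total deductions = $81.51 + $54.41 + $75.91 + $26.79 + $7.72 + $10.29 + $56.02 + $58.49 = $371.14
Net pay = $1,028.99 − $371.14 = $657.85

$657.85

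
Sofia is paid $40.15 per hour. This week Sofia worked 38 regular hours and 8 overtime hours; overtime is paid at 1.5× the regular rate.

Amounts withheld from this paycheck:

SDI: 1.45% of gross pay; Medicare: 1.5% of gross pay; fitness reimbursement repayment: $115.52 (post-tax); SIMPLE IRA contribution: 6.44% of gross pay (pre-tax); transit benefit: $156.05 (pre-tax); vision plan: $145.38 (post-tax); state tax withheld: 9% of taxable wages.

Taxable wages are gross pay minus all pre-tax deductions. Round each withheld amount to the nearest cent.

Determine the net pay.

$1,247.05

Regular pay: 38 × $40.15 = $1,525.70
Overtime pay: 8 × $40.15 × 1.5 = $481.80
Gross pay = $1,525.70 + $481.80 = $2,007.50
Transit benefit: $156.05
SIMPLE IRA contribution: $2,007.50 × 0.0644 = $129.28
Pre-tax total = $156.05 + $129.28 = $285.33
Taxable wages = $2,007.50 − $285.33 = $1,722.17
State tax withheld: $1,722.17 × 0.09 = $155.00
Medicare: $2,007.50 × 0.015 = $30.11
SDI: $2,007.50 × 0.0145 = $29.11
Vision plan: $145.38
Fitness reimbursement repayment: $115.52
Total deductions = $156.05 + $129.28 + $155.00 + $30.11 + $29.11 + $145.38 + $115.52 = $760.45
Net pay = $2,007.50 − $760.45 = $1,247.05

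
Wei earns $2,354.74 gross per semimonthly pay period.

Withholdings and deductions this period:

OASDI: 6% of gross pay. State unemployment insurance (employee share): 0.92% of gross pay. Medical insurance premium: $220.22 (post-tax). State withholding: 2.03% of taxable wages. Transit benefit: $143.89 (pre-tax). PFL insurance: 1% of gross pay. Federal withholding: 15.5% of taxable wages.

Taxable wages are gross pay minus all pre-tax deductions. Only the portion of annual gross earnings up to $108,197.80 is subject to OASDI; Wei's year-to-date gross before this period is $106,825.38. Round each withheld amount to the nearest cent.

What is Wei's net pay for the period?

$1,475.51

Transit benefit: $143.89
Taxable wages = $2,354.74 − $143.89 = $2,210.85
Federal withholding: $2,210.85 × 0.155 = $342.68
State withholding: $2,210.85 × 0.0203 = $44.88
PFL insurance: $2,354.74 × 0.01 = $23.55
OASDI: only $108,197.80 − $106,825.38 = $1,372.42 of this check is subject → $1,372.42 × 0.06 = $82.35
State unemployment insurance (employee share): $2,354.74 × 0.0092 = $21.66
Medical insurance premium: $220.22
Total deductions = $143.89 + $342.68 + $44.88 + $23.55 + $82.35 + $21.66 + $220.22 = $879.23
Net pay = $2,354.74 − $879.23 = $1,475.51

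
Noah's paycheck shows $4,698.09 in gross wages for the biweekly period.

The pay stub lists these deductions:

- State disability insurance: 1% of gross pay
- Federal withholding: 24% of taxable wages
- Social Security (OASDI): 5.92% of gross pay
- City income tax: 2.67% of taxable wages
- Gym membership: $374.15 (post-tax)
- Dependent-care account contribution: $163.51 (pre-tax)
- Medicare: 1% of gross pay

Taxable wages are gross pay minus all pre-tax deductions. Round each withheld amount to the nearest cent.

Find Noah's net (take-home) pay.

$2,578.97

Dependent-care account contribution: $163.51
Taxable wages = $4,698.09 − $163.51 = $4,534.58
City income tax: $4,534.58 × 0.0267 = $121.07
Federal withholding: $4,534.58 × 0.24 = $1,088.30
Medicare: $4,698.09 × 0.01 = $46.98
Social Security (OASDI): $4,698.09 × 0.0592 = $278.13
State disability insurance: $4,698.09 × 0.01 = $46.98
Gym membership: $374.15
Total deductions = $163.51 + $121.07 + $1,088.30 + $46.98 + $278.13 + $46.98 + $374.15 = $2,119.12
Net pay = $4,698.09 − $2,119.12 = $2,578.97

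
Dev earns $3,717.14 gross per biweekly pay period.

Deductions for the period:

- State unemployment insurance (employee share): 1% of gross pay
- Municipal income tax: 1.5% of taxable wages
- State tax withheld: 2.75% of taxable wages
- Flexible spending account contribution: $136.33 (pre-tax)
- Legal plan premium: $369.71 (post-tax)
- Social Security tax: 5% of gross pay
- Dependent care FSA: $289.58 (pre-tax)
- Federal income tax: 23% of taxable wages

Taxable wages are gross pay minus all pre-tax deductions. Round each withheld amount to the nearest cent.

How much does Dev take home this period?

$1,801.63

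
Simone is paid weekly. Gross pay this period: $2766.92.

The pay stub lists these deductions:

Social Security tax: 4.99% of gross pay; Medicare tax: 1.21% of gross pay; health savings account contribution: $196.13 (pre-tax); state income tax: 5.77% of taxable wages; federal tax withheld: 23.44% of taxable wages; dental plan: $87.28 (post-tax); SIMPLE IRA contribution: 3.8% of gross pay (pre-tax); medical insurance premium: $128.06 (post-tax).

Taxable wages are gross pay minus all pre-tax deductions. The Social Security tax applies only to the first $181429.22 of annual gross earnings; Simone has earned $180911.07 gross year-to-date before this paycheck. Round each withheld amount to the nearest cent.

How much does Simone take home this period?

SIMPLE IRA contribution: $2766.92 × 0.038 = $105.14
Health savings account contribution: $196.13
Pre-tax total = $105.14 + $196.13 = $301.27
Taxable wages = $2766.92 − $301.27 = $2465.65
Federal tax withheld: $2465.65 × 0.2344 = $577.95
State income tax: $2465.65 × 0.0577 = $142.27
Social Security tax: only $181429.22 − $180911.07 = $518.15 of this check is subject → $518.15 × 0.0499 = $25.86
Medicare tax: $2766.92 × 0.0121 = $33.48
Medical insurance premium: $128.06
Dental plan: $87.28
Total deductions = $105.14 + $196.13 + $577.95 + $142.27 + $25.86 + $33.48 + $128.06 + $87.28 = $1296.17
Net pay = $2766.92 − $1296.17 = $1470.75

$1470.75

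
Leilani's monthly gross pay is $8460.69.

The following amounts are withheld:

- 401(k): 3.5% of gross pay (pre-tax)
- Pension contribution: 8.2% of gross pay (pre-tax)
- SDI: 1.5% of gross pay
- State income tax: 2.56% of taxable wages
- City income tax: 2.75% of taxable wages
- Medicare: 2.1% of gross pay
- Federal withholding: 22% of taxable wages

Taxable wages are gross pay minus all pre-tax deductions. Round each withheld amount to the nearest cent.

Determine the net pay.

$5125.94

Pension contribution: $8460.69 × 0.082 = $693.78
401(k): $8460.69 × 0.035 = $296.12
Pre-tax total = $693.78 + $296.12 = $989.90
Taxable wages = $8460.69 − $989.90 = $7470.79
Federal withholding: $7470.79 × 0.22 = $1643.57
City income tax: $7470.79 × 0.0275 = $205.45
State income tax: $7470.79 × 0.0256 = $191.25
SDI: $8460.69 × 0.015 = $126.91
Medicare: $8460.69 × 0.021 = $177.67
Total deductions = $693.78 + $296.12 + $1643.57 + $205.45 + $191.25 + $126.91 + $177.67 = $3334.75
Net pay = $8460.69 − $3334.75 = $5125.94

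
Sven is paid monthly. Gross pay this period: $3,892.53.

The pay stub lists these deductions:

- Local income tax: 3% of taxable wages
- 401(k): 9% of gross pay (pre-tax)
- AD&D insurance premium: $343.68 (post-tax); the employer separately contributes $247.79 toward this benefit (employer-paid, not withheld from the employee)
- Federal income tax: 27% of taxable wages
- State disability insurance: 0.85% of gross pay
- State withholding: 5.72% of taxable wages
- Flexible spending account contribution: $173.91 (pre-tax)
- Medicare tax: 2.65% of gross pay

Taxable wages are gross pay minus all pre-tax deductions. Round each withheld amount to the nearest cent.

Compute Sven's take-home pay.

401(k): $3,892.53 × 0.09 = $350.33
Flexible spending account contribution: $173.91
Pre-tax total = $350.33 + $173.91 = $524.24
Taxable wages = $3,892.53 − $524.24 = $3,368.29
State withholding: $3,368.29 × 0.0572 = $192.67
Local income tax: $3,368.29 × 0.03 = $101.05
Federal income tax: $3,368.29 × 0.27 = $909.44
Medicare tax: $3,892.53 × 0.0265 = $103.15
State disability insurance: $3,892.53 × 0.0085 = $33.09
AD&D insurance premium: $343.68
(Employer's $247.79 toward AD&D insurance premium is not withheld from the employee.)
Total deductions = $350.33 + $173.91 + $192.67 + $101.05 + $909.44 + $103.15 + $33.09 + $343.68 = $2,207.32
Net pay = $3,892.53 − $2,207.32 = $1,685.21

$1,685.21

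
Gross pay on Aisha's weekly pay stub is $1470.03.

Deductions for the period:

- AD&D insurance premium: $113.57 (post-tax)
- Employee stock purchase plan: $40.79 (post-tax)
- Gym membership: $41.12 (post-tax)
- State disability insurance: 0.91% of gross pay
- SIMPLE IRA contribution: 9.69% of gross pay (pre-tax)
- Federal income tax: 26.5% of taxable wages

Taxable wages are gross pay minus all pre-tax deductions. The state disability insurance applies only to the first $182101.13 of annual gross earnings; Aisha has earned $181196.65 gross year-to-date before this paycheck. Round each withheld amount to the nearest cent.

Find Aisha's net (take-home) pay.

$772.06

SIMPLE IRA contribution: $1470.03 × 0.0969 = $142.45
Taxable wages = $1470.03 − $142.45 = $1327.58
Federal income tax: $1327.58 × 0.265 = $351.81
State disability insurance: only $182101.13 − $181196.65 = $904.48 of this check is subject → $904.48 × 0.0091 = $8.23
Employee stock purchase plan: $40.79
Gym membership: $41.12
AD&D insurance premium: $113.57
Total deductions = $142.45 + $351.81 + $8.23 + $40.79 + $41.12 + $113.57 = $697.97
Net pay = $1470.03 − $697.97 = $772.06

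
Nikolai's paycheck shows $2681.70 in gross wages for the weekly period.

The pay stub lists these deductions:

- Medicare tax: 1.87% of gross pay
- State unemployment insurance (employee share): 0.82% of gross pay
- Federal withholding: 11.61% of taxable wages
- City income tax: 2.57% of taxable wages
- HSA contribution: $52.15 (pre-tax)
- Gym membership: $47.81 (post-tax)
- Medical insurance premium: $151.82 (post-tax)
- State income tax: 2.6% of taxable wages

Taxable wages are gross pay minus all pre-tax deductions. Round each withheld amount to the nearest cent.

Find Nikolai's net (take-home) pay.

$1916.54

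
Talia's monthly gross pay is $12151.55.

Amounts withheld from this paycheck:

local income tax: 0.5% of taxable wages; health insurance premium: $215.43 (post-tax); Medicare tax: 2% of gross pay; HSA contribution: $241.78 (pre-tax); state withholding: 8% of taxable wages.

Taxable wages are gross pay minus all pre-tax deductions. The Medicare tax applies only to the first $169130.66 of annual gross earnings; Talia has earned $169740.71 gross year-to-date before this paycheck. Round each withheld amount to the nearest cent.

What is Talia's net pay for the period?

HSA contribution: $241.78
Taxable wages = $12151.55 − $241.78 = $11909.77
Local income tax: $11909.77 × 0.005 = $59.55
State withholding: $11909.77 × 0.08 = $952.78
Medicare tax: annual cap $169130.66 already reached (YTD $169740.71), so $0.00
Health insurance premium: $215.43
Total deductions = $241.78 + $59.55 + $952.78 + $0.00 + $215.43 = $1469.54
Net pay = $12151.55 − $1469.54 = $10682.01

$10682.01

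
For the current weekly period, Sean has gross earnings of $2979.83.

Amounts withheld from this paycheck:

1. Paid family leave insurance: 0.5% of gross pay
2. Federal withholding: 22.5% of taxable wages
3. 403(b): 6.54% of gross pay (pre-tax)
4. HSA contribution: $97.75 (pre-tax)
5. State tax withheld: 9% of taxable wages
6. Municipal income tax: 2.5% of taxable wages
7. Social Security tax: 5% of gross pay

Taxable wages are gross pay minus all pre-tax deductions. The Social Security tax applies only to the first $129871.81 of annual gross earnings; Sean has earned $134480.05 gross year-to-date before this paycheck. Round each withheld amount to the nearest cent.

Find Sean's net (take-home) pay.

$1758.65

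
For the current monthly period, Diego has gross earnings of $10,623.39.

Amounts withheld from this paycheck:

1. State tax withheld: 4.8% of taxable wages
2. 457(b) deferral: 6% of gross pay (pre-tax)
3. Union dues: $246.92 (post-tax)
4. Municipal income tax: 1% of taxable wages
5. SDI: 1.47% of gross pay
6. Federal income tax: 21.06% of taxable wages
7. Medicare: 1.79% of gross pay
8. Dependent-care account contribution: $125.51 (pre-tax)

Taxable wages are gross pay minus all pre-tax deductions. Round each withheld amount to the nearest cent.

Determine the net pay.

457(b) deferral: $10,623.39 × 0.06 = $637.40
Dependent-care account contribution: $125.51
Pre-tax total = $637.40 + $125.51 = $762.91
Taxable wages = $10,623.39 − $762.91 = $9,860.48
State tax withheld: $9,860.48 × 0.048 = $473.30
Federal income tax: $9,860.48 × 0.2106 = $2,076.62
Municipal income tax: $9,860.48 × 0.01 = $98.60
Medicare: $10,623.39 × 0.0179 = $190.16
SDI: $10,623.39 × 0.0147 = $156.16
Union dues: $246.92
Total deductions = $637.40 + $125.51 + $473.30 + $2,076.62 + $98.60 + $190.16 + $156.16 + $246.92 = $4,004.67
Net pay = $10,623.39 − $4,004.67 = $6,618.72

$6,618.72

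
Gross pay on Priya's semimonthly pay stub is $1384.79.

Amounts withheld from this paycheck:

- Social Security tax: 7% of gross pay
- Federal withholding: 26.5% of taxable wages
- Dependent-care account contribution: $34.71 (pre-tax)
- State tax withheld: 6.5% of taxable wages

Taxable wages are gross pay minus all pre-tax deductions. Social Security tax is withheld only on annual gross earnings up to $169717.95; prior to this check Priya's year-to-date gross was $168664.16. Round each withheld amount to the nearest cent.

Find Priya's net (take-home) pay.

$830.78

Dependent-care account contribution: $34.71
Taxable wages = $1384.79 − $34.71 = $1350.08
Federal withholding: $1350.08 × 0.265 = $357.77
State tax withheld: $1350.08 × 0.065 = $87.76
Social Security tax: only $169717.95 − $168664.16 = $1053.79 of this check is subject → $1053.79 × 0.07 = $73.77
Total deductions = $34.71 + $357.77 + $87.76 + $73.77 = $554.01
Net pay = $1384.79 − $554.01 = $830.78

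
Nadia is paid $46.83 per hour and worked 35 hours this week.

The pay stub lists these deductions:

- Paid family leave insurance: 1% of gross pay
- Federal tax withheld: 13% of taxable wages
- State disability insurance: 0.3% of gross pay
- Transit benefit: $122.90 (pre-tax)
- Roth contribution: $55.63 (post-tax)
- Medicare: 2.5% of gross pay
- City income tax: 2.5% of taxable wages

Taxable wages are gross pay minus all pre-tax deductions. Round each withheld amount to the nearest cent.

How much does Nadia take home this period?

$1,163.23

Gross pay: 35 × $46.83 = $1,639.05
Transit benefit: $122.90
Taxable wages = $1,639.05 − $122.90 = $1,516.15
Federal tax withheld: $1,516.15 × 0.13 = $197.10
City income tax: $1,516.15 × 0.025 = $37.90
State disability insurance: $1,639.05 × 0.003 = $4.92
Paid family leave insurance: $1,639.05 × 0.01 = $16.39
Medicare: $1,639.05 × 0.025 = $40.98
Roth contribution: $55.63
Total deductions = $122.90 + $197.10 + $37.90 + $4.92 + $16.39 + $40.98 + $55.63 = $475.82
Net pay = $1,639.05 − $475.82 = $1,163.23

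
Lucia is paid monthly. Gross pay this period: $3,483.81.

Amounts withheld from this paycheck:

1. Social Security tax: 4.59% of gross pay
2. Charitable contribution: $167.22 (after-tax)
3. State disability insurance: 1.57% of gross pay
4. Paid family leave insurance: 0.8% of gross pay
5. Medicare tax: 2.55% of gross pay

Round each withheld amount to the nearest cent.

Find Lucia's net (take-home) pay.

Paid family leave insurance: $3,483.81 × 0.008 = $27.87
Social Security tax: $3,483.81 × 0.0459 = $159.91
State disability insurance: $3,483.81 × 0.0157 = $54.70
Medicare tax: $3,483.81 × 0.0255 = $88.84
Charitable contribution: $167.22
Total deductions = $27.87 + $159.91 + $54.70 + $88.84 + $167.22 = $498.54
Net pay = $3,483.81 − $498.54 = $2,985.27

$2,985.27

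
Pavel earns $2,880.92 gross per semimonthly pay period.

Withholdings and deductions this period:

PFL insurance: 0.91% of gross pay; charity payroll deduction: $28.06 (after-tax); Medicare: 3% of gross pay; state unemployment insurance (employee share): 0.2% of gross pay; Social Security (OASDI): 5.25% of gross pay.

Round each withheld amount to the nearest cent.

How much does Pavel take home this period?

State unemployment insurance (employee share): $2,880.92 × 0.002 = $5.76
Social Security (OASDI): $2,880.92 × 0.0525 = $151.25
Medicare: $2,880.92 × 0.03 = $86.43
PFL insurance: $2,880.92 × 0.0091 = $26.22
Charity payroll deduction: $28.06
Total deductions = $5.76 + $151.25 + $86.43 + $26.22 + $28.06 = $297.72
Net pay = $2,880.92 − $297.72 = $2,583.20

$2,583.20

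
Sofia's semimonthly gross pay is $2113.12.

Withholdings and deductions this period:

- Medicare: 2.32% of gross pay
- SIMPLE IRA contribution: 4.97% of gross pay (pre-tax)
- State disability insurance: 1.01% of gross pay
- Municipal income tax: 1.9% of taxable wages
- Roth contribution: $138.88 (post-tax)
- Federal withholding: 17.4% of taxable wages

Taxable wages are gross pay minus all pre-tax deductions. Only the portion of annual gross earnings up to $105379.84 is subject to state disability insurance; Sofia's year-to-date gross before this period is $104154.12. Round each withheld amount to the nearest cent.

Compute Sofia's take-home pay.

SIMPLE IRA contribution: $2113.12 × 0.0497 = $105.02
Taxable wages = $2113.12 − $105.02 = $2008.10
Federal withholding: $2008.10 × 0.174 = $349.41
Municipal income tax: $2008.10 × 0.019 = $38.15
Medicare: $2113.12 × 0.0232 = $49.02
State disability insurance: only $105379.84 − $104154.12 = $1225.72 of this check is subject → $1225.72 × 0.0101 = $12.38
Roth contribution: $138.88
Total deductions = $105.02 + $349.41 + $38.15 + $49.02 + $12.38 + $138.88 = $692.86
Net pay = $2113.12 − $692.86 = $1420.26

$1420.26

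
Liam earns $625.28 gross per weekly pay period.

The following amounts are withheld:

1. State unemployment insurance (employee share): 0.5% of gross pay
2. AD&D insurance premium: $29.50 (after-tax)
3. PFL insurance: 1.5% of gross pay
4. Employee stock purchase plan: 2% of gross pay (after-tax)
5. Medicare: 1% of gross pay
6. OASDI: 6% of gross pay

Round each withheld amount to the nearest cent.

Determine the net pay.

PFL insurance: $625.28 × 0.015 = $9.38
State unemployment insurance (employee share): $625.28 × 0.005 = $3.13
OASDI: $625.28 × 0.06 = $37.52
Medicare: $625.28 × 0.01 = $6.25
Employee stock purchase plan: $625.28 × 0.02 = $12.51
AD&D insurance premium: $29.50
Total deductions = $9.38 + $3.13 + $37.52 + $6.25 + $12.51 + $29.50 = $98.29
Net pay = $625.28 − $98.29 = $526.99

$526.99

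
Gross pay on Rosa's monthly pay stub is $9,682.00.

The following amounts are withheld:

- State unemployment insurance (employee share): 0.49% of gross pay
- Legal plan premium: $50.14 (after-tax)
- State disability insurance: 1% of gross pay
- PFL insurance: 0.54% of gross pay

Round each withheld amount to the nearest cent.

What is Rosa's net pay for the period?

State unemployment insurance (employee share): $9,682.00 × 0.0049 = $47.44
State disability insurance: $9,682.00 × 0.01 = $96.82
PFL insurance: $9,682.00 × 0.0054 = $52.28
Legal plan premium: $50.14
Total deductions = $47.44 + $96.82 + $52.28 + $50.14 = $246.68
Net pay = $9,682.00 − $246.68 = $9,435.32

$9,435.32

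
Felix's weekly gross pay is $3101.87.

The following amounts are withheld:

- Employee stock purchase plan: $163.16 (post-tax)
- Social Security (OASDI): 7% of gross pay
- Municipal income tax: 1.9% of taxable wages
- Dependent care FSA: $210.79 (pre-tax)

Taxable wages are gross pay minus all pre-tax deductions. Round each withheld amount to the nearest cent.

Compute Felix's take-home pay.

Dependent care FSA: $210.79
Taxable wages = $3101.87 − $210.79 = $2891.08
Municipal income tax: $2891.08 × 0.019 = $54.93
Social Security (OASDI): $3101.87 × 0.07 = $217.13
Employee stock purchase plan: $163.16
Total deductions = $210.79 + $54.93 + $217.13 + $163.16 = $646.01
Net pay = $3101.87 − $646.01 = $2455.86

$2455.86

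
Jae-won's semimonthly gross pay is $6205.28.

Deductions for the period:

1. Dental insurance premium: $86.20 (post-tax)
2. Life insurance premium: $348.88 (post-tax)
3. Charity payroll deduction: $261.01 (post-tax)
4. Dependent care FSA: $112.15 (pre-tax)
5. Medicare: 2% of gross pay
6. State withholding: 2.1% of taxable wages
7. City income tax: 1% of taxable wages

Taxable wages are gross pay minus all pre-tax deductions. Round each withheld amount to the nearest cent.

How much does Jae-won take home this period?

$5084.04

Dependent care FSA: $112.15
Taxable wages = $6205.28 − $112.15 = $6093.13
State withholding: $6093.13 × 0.021 = $127.96
City income tax: $6093.13 × 0.01 = $60.93
Medicare: $6205.28 × 0.02 = $124.11
Dental insurance premium: $86.20
Life insurance premium: $348.88
Charity payroll deduction: $261.01
Total deductions = $112.15 + $127.96 + $60.93 + $124.11 + $86.20 + $348.88 + $261.01 = $1121.24
Net pay = $6205.28 − $1121.24 = $5084.04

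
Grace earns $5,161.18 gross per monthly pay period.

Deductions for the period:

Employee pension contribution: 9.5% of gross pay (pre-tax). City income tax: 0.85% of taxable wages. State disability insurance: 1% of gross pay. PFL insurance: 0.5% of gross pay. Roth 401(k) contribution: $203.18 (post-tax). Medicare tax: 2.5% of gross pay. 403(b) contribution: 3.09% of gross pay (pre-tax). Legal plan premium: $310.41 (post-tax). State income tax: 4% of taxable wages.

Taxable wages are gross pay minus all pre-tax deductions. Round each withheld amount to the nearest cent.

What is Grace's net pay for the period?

$3,572.54

403(b) contribution: $5,161.18 × 0.0309 = $159.48
Employee pension contribution: $5,161.18 × 0.095 = $490.31
Pre-tax total = $159.48 + $490.31 = $649.79
Taxable wages = $5,161.18 − $649.79 = $4,511.39
State income tax: $4,511.39 × 0.04 = $180.46
City income tax: $4,511.39 × 0.0085 = $38.35
State disability insurance: $5,161.18 × 0.01 = $51.61
PFL insurance: $5,161.18 × 0.005 = $25.81
Medicare tax: $5,161.18 × 0.025 = $129.03
Legal plan premium: $310.41
Roth 401(k) contribution: $203.18
Total deductions = $159.48 + $490.31 + $180.46 + $38.35 + $51.61 + $25.81 + $129.03 + $310.41 + $203.18 = $1,588.64
Net pay = $5,161.18 − $1,588.64 = $3,572.54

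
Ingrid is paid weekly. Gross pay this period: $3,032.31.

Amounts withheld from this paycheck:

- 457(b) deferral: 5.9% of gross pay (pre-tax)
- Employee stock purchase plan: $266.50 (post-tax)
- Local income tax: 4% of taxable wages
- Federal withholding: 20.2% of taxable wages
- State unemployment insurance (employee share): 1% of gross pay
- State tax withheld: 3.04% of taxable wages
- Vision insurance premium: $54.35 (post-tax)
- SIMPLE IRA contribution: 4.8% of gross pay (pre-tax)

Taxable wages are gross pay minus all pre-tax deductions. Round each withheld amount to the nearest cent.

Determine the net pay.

457(b) deferral: $3,032.31 × 0.059 = $178.91
SIMPLE IRA contribution: $3,032.31 × 0.048 = $145.55
Pre-tax total = $178.91 + $145.55 = $324.46
Taxable wages = $3,032.31 − $324.46 = $2,707.85
Federal withholding: $2,707.85 × 0.202 = $546.99
State tax withheld: $2,707.85 × 0.0304 = $82.32
Local income tax: $2,707.85 × 0.04 = $108.31
State unemployment insurance (employee share): $3,032.31 × 0.01 = $30.32
Employee stock purchase plan: $266.50
Vision insurance premium: $54.35
Total deductions = $178.91 + $145.55 + $546.99 + $82.32 + $108.31 + $30.32 + $266.50 + $54.35 = $1,413.25
Net pay = $3,032.31 − $1,413.25 = $1,619.06

$1,619.06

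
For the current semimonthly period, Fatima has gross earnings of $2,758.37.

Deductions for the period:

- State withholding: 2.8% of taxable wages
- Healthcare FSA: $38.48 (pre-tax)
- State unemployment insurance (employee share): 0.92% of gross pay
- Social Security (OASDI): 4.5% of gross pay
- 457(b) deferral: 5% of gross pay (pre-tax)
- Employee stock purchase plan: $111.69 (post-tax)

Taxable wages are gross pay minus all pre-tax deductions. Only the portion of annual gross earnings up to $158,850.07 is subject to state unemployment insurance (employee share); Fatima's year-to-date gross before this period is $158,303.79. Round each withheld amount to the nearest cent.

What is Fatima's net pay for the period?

Healthcare FSA: $38.48
457(b) deferral: $2,758.37 × 0.05 = $137.92
Pre-tax total = $38.48 + $137.92 = $176.40
Taxable wages = $2,758.37 − $176.40 = $2,581.97
State withholding: $2,581.97 × 0.028 = $72.30
State unemployment insurance (employee share): only $158,850.07 − $158,303.79 = $546.28 of this check is subject → $546.28 × 0.0092 = $5.03
Social Security (OASDI): $2,758.37 × 0.045 = $124.13
Employee stock purchase plan: $111.69
Total deductions = $38.48 + $137.92 + $72.30 + $5.03 + $124.13 + $111.69 = $489.55
Net pay = $2,758.37 − $489.55 = $2,268.82

$2,268.82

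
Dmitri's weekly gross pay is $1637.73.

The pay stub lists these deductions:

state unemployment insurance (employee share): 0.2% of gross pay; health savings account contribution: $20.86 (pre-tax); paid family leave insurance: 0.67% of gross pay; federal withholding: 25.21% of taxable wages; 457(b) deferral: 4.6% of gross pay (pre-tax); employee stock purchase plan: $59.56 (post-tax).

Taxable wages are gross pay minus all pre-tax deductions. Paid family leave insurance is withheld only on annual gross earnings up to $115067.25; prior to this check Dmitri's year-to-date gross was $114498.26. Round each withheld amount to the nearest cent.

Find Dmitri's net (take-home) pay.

$1086.26

Health savings account contribution: $20.86
457(b) deferral: $1637.73 × 0.046 = $75.34
Pre-tax total = $20.86 + $75.34 = $96.20
Taxable wages = $1637.73 − $96.20 = $1541.53
Federal withholding: $1541.53 × 0.2521 = $388.62
Paid family leave insurance: only $115067.25 − $114498.26 = $568.99 of this check is subject → $568.99 × 0.0067 = $3.81
State unemployment insurance (employee share): $1637.73 × 0.002 = $3.28
Employee stock purchase plan: $59.56
Total deductions = $20.86 + $75.34 + $388.62 + $3.81 + $3.28 + $59.56 = $551.47
Net pay = $1637.73 − $551.47 = $1086.26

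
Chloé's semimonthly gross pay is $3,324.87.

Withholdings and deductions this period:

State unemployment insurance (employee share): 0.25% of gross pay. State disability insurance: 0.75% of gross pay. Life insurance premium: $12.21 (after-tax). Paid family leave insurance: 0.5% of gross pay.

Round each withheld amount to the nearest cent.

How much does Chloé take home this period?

State unemployment insurance (employee share): $3,324.87 × 0.0025 = $8.31
State disability insurance: $3,324.87 × 0.0075 = $24.94
Paid family leave insurance: $3,324.87 × 0.005 = $16.62
Life insurance premium: $12.21
Total deductions = $8.31 + $24.94 + $16.62 + $12.21 = $62.08
Net pay = $3,324.87 − $62.08 = $3,262.79

$3,262.79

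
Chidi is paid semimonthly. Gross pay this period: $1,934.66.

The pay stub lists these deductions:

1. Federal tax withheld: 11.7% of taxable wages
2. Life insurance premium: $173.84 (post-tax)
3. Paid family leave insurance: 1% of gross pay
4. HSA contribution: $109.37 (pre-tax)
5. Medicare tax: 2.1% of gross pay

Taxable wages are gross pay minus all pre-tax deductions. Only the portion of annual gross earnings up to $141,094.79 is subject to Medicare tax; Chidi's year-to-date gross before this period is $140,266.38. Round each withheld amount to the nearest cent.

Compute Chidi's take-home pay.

HSA contribution: $109.37
Taxable wages = $1,934.66 − $109.37 = $1,825.29
Federal tax withheld: $1,825.29 × 0.117 = $213.56
Paid family leave insurance: $1,934.66 × 0.01 = $19.35
Medicare tax: only $141,094.79 − $140,266.38 = $828.41 of this check is subject → $828.41 × 0.021 = $17.40
Life insurance premium: $173.84
Total deductions = $109.37 + $213.56 + $19.35 + $17.40 + $173.84 = $533.52
Net pay = $1,934.66 − $533.52 = $1,401.14

$1,401.14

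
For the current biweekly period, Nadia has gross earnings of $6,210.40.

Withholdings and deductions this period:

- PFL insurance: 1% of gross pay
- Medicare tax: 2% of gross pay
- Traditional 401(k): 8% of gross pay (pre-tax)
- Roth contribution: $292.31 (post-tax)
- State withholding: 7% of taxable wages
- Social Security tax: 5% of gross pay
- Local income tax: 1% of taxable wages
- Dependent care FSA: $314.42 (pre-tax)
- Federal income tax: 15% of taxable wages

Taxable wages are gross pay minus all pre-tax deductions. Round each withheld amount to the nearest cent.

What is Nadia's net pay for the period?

Traditional 401(k): $6,210.40 × 0.08 = $496.83
Dependent care FSA: $314.42
Pre-tax total = $496.83 + $314.42 = $811.25
Taxable wages = $6,210.40 − $811.25 = $5,399.15
Federal income tax: $5,399.15 × 0.15 = $809.87
Local income tax: $5,399.15 × 0.01 = $53.99
State withholding: $5,399.15 × 0.07 = $377.94
Medicare tax: $6,210.40 × 0.02 = $124.21
PFL insurance: $6,210.40 × 0.01 = $62.10
Social Security tax: $6,210.40 × 0.05 = $310.52
Roth contribution: $292.31
Total deductions = $496.83 + $314.42 + $809.87 + $53.99 + $377.94 + $124.21 + $62.10 + $310.52 + $292.31 = $2,842.19
Net pay = $6,210.40 − $2,842.19 = $3,368.21

$3,368.21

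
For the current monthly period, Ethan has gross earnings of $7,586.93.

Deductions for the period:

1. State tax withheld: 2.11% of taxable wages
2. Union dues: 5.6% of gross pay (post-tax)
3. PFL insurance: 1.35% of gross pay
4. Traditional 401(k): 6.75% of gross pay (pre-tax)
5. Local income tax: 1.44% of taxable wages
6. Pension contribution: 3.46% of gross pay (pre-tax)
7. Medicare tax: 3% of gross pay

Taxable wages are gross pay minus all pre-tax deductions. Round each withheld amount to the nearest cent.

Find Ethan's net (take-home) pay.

$5,815.56

Traditional 401(k): $7,586.93 × 0.0675 = $512.12
Pension contribution: $7,586.93 × 0.0346 = $262.51
Pre-tax total = $512.12 + $262.51 = $774.63
Taxable wages = $7,586.93 − $774.63 = $6,812.30
State tax withheld: $6,812.30 × 0.0211 = $143.74
Local income tax: $6,812.30 × 0.0144 = $98.10
PFL insurance: $7,586.93 × 0.0135 = $102.42
Medicare tax: $7,586.93 × 0.03 = $227.61
Union dues: $7,586.93 × 0.056 = $424.87
Total deductions = $512.12 + $262.51 + $143.74 + $98.10 + $102.42 + $227.61 + $424.87 = $1,771.37
Net pay = $7,586.93 − $1,771.37 = $5,815.56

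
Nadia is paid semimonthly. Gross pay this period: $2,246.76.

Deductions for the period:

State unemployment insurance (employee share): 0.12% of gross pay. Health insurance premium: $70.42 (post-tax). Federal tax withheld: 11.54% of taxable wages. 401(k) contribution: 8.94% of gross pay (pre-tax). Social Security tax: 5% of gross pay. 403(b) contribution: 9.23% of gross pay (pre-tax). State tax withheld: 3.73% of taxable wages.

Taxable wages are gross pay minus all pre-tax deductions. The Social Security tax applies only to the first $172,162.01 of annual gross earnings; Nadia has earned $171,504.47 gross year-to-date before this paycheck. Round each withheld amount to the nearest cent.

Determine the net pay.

$1,451.77

401(k) contribution: $2,246.76 × 0.0894 = $200.86
403(b) contribution: $2,246.76 × 0.0923 = $207.38
Pre-tax total = $200.86 + $207.38 = $408.24
Taxable wages = $2,246.76 − $408.24 = $1,838.52
State tax withheld: $1,838.52 × 0.0373 = $68.58
Federal tax withheld: $1,838.52 × 0.1154 = $212.17
Social Security tax: only $172,162.01 − $171,504.47 = $657.54 of this check is subject → $657.54 × 0.05 = $32.88
State unemployment insurance (employee share): $2,246.76 × 0.0012 = $2.70
Health insurance premium: $70.42
Total deductions = $200.86 + $207.38 + $68.58 + $212.17 + $32.88 + $2.70 + $70.42 = $794.99
Net pay = $2,246.76 − $794.99 = $1,451.77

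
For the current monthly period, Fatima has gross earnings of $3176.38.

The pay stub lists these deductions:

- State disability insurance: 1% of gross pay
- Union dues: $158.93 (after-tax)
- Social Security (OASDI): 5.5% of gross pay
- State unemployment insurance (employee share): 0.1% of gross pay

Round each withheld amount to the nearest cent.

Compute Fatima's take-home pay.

State unemployment insurance (employee share): $3176.38 × 0.001 = $3.18
Social Security (OASDI): $3176.38 × 0.055 = $174.70
State disability insurance: $3176.38 × 0.01 = $31.76
Union dues: $158.93
Total deductions = $3.18 + $174.70 + $31.76 + $158.93 = $368.57
Net pay = $3176.38 − $368.57 = $2807.81

$2807.81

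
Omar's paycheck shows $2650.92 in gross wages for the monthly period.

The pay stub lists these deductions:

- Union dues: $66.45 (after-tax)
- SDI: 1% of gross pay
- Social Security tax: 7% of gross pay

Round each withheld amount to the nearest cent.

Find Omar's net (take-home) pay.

Social Security tax: $2650.92 × 0.07 = $185.56
SDI: $2650.92 × 0.01 = $26.51
Union dues: $66.45
Total deductions = $185.56 + $26.51 + $66.45 = $278.52
Net pay = $2650.92 − $278.52 = $2372.40

$2372.40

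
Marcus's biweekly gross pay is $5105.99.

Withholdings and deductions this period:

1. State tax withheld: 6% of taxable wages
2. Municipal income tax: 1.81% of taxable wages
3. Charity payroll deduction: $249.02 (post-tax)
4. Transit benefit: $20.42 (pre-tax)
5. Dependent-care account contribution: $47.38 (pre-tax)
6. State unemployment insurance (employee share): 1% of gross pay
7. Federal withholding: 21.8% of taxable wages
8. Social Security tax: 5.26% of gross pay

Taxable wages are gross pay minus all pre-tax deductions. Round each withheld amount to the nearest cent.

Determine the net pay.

Transit benefit: $20.42
Dependent-care account contribution: $47.38
Pre-tax total = $20.42 + $47.38 = $67.80
Taxable wages = $5105.99 − $67.80 = $5038.19
Municipal income tax: $5038.19 × 0.0181 = $91.19
State tax withheld: $5038.19 × 0.06 = $302.29
Federal withholding: $5038.19 × 0.218 = $1098.33
Social Security tax: $5105.99 × 0.0526 = $268.58
State unemployment insurance (employee share): $5105.99 × 0.01 = $51.06
Charity payroll deduction: $249.02
Total deductions = $20.42 + $47.38 + $91.19 + $302.29 + $1098.33 + $268.58 + $51.06 + $249.02 = $2128.27
Net pay = $5105.99 − $2128.27 = $2977.72

$2977.72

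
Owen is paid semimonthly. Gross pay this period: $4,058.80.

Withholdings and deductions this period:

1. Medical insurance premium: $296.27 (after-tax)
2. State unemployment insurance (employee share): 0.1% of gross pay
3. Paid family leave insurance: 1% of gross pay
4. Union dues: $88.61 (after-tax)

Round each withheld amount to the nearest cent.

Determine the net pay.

State unemployment insurance (employee share): $4,058.80 × 0.001 = $4.06
Paid family leave insurance: $4,058.80 × 0.01 = $40.59
Medical insurance premium: $296.27
Union dues: $88.61
Total deductions = $4.06 + $40.59 + $296.27 + $88.61 = $429.53
Net pay = $4,058.80 − $429.53 = $3,629.27

$3,629.27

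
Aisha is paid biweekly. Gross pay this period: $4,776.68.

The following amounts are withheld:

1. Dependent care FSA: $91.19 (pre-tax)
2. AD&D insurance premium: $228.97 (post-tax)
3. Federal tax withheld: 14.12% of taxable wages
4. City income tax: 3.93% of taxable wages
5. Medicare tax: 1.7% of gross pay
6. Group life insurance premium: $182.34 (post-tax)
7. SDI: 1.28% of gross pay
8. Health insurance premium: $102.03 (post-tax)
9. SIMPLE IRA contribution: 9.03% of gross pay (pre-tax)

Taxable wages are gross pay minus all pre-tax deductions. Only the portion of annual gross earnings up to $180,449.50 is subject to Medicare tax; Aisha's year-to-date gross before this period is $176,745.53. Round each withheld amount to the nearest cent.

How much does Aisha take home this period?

$2,848.83

Dependent care FSA: $91.19
SIMPLE IRA contribution: $4,776.68 × 0.0903 = $431.33
Pre-tax total = $91.19 + $431.33 = $522.52
Taxable wages = $4,776.68 − $522.52 = $4,254.16
City income tax: $4,254.16 × 0.0393 = $167.19
Federal tax withheld: $4,254.16 × 0.1412 = $600.69
Medicare tax: only $180,449.50 − $176,745.53 = $3,703.97 of this check is subject → $3,703.97 × 0.017 = $62.97
SDI: $4,776.68 × 0.0128 = $61.14
Health insurance premium: $102.03
Group life insurance premium: $182.34
AD&D insurance premium: $228.97
Total deductions = $91.19 + $431.33 + $167.19 + $600.69 + $62.97 + $61.14 + $102.03 + $182.34 + $228.97 = $1,927.85
Net pay = $4,776.68 − $1,927.85 = $2,848.83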